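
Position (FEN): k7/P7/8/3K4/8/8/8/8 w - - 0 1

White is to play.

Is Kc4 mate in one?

After Kc4: black king on a8; in check: no.
Black is not in check, so this cannot be checkmate.

no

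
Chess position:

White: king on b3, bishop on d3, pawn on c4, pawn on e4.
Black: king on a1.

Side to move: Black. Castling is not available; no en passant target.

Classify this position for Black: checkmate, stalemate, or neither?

Black to move; black king on a1.
In check: no.
King squares — b1: attacked by Bd3; a2: attacked by Kb3; b2: attacked by Kb3.
Legal moves for Black: none.
Not in check and no legal moves → stalemate.

stalemate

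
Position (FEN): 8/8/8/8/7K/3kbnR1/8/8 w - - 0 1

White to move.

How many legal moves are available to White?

White to move; king on h4.
In check: yes, from the black knight on f3.
Legal moves: Kh5, Kg4, Kh3, Rxf3.
Count: 4.

4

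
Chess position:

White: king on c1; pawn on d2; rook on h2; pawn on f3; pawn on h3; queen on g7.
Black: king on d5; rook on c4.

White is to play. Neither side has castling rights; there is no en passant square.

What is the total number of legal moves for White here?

White to move; king on c1.
In check: yes, from the black rook on c4.
Legal moves: Kb2, Kd1, Kb1, Qc3.
Count: 4.

4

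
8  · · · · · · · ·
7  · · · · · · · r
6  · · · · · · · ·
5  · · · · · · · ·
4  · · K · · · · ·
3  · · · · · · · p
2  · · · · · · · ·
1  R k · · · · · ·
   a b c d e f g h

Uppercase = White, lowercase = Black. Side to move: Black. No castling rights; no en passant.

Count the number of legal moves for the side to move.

3

Black to move; king on b1.
In check: yes, from the white rook on a1.
Legal moves: Kc2, Kb2, Kxa1.
Count: 3.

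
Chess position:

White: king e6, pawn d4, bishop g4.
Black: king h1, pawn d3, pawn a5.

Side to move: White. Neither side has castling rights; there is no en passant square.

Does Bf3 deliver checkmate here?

no

After Bf3: black king on h1; in check: yes, from the white bishop on f3.
Black has 2 legal replies: Kh2, Kg1.
In check but a legal move exists → not checkmate.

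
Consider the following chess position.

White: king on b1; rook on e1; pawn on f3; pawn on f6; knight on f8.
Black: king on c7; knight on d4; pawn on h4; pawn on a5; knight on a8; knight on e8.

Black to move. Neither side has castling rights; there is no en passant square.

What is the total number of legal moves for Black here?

21

Black to move; king on c7.
In check: no.
Legal moves: Ng7, Nxf6, Nd6, Nb6, Kd8, Kc8, Kb8, Kb7, Kd6, Kc6, Kb6, Ne6, Nc6, Nf5, Nb5, Nxf3, Nb3, Ne2, Nc2, a4, h3.
Count: 21.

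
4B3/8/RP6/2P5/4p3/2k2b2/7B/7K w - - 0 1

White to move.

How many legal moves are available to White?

White to move; king on h1.
In check: yes, from the black bishop on f3.
Legal moves: Kg1.
Count: 1.

1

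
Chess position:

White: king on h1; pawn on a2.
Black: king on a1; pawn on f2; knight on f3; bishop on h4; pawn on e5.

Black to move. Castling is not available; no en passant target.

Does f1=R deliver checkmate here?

After f1=R: white king on h1; in check: yes, from the black rook on f1.
White has 1 legal reply: Kg2.
In check but a legal move exists → not checkmate.

no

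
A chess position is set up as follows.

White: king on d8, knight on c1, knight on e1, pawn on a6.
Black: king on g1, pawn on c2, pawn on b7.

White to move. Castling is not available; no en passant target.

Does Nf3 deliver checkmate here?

no

After Nf3: black king on g1; in check: yes, from the white knight on f3.
Black has 4 legal replies: Kg2, Kf2, Kh1, Kf1.
In check but a legal move exists → not checkmate.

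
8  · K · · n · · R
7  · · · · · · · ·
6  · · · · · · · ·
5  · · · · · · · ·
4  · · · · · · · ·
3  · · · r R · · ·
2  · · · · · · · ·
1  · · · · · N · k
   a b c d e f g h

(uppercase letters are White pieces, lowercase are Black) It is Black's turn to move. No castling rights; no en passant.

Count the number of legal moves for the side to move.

Black to move; king on h1.
In check: yes, from the white rook on h8.
Legal moves: Kg2, Kg1.
Count: 2.

2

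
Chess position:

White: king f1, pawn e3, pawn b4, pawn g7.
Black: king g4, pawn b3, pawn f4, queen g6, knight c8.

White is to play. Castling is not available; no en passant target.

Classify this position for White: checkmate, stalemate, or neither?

White to move; white king on f1.
In check: no.
Legal moves for White: Kg2, Kf2, Ke2, Kg1, Ke1, exf4, g8=Q, g8=R, g8=B, g8=N, b5, e4.
White has 12 legal moves and is not in check → neither.

neither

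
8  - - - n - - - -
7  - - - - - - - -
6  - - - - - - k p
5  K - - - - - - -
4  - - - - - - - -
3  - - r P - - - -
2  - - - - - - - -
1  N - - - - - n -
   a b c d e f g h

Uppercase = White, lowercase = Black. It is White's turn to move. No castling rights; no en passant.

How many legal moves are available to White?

8

White to move; king on a5.
In check: no.
Legal moves: Kb6, Ka6, Kb5, Kb4, Ka4, Nb3, Nc2, d4.
Count: 8.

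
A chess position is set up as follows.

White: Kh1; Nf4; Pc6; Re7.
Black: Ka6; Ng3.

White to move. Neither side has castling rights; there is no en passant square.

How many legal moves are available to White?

3

White to move; king on h1.
In check: yes, from the black knight on g3.
Legal moves: Kh2, Kg2, Kg1.
Count: 3.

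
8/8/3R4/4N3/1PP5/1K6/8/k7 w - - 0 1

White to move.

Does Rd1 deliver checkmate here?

After Rd1: black king on a1; in check: yes, from the white rook on d1.
King squares — b1: attacked by Rd1; a2: attacked by Kb3; b2: attacked by Kb3.
Black has no legal moves → checkmate.

yes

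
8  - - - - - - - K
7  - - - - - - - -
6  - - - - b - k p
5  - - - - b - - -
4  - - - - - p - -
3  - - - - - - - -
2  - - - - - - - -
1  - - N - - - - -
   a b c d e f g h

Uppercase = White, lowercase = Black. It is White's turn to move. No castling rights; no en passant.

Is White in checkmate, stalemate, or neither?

White to move; white king on h8.
In check: yes, from the black bishop on e5.
King squares — g7: attacked by Be5; h7: attacked by Kg6; g8: attacked by Be6.
Legal moves for White: none.
In check with no legal moves → checkmate.

checkmate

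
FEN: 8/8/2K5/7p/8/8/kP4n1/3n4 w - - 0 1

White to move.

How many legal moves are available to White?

White to move; king on c6.
In check: no.
Legal moves: Kd7, Kc7, Kb7, Kd6, Kb6, Kd5, Kc5, Kb5, b3, b4.
Count: 10.

10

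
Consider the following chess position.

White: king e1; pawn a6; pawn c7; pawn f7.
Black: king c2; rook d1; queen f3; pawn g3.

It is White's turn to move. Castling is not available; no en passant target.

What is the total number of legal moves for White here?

White to move; king on e1.
In check: yes, from the black rook on d1.
Legal moves: none.
Count: 0.

0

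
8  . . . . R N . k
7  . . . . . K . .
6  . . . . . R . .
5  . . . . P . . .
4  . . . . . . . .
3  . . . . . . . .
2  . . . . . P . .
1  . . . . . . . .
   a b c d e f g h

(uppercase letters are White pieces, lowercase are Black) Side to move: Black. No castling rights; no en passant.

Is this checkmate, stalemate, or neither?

stalemate

Black to move; black king on h8.
In check: no.
King squares — g7: attacked by Kf7; h7: attacked by Nf8; g8: attacked by Kf7.
Legal moves for Black: none.
Not in check and no legal moves → stalemate.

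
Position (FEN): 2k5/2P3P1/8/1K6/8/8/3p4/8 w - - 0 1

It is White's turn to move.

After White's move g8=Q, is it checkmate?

After g8=Q: black king on c8; in check: yes, from the white queen on g8.
Black has 3 legal replies: Kd7, Kxc7, Kb7.
In check but a legal move exists → not checkmate.

no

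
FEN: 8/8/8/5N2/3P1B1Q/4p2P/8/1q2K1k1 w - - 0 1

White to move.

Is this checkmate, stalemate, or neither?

neither

White to move; white king on e1.
In check: yes, from the black queen on b1.
King squares — d1: attacked by Qb1; f1: attacked by Qb1; d2: attacked by Pe3; e2: available; f2: attacked by Kg1.
Legal moves for White: Ke2.
White is in check but has 1 legal move → neither.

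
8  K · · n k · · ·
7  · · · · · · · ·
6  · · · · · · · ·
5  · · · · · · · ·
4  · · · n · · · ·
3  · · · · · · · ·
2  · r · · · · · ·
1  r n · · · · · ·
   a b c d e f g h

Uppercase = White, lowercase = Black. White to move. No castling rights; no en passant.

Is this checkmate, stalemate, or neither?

White to move; white king on a8.
In check: yes, from the black rook on a1.
King squares — a7: attacked by Ra1; b7: attacked by Rb2; b8: attacked by Rb2.
Legal moves for White: none.
In check with no legal moves → checkmate.

checkmate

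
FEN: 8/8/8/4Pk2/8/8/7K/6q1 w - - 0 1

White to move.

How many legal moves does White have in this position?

White to move; king on h2.
In check: yes, from the black queen on g1.
Legal moves: Kh3, Kxg1.
Count: 2.

2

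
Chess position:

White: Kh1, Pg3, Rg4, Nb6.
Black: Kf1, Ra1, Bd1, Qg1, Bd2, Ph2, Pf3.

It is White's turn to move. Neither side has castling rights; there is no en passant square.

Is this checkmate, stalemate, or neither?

checkmate

White to move; white king on h1.
In check: yes, from the black queen on g1.
King squares — g1: attacked by Kf1; g2: attacked by Kf1; h2: attacked by Qg1.
Legal moves for White: none.
In check with no legal moves → checkmate.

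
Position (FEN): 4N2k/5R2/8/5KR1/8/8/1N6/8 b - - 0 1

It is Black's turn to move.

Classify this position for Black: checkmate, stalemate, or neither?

Black to move; black king on h8.
In check: no.
King squares — g7: attacked by Rg5; h7: attacked by Rf7; g8: attacked by Rg5.
Legal moves for Black: none.
Not in check and no legal moves → stalemate.

stalemate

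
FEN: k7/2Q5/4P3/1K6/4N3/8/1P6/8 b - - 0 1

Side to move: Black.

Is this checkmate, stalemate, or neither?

stalemate

Black to move; black king on a8.
In check: no.
King squares — a7: attacked by Qc7; b7: attacked by Qc7; b8: attacked by Qc7.
Legal moves for Black: none.
Not in check and no legal moves → stalemate.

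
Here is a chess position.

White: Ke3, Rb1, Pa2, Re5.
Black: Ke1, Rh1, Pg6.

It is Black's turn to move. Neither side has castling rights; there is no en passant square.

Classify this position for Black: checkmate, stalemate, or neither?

checkmate

Black to move; black king on e1.
In check: yes, from the white rook on b1.
King squares — d1: attacked by Rb1; f1: attacked by Rb1; d2: attacked by Ke3; e2: attacked by Ke3; f2: attacked by Ke3.
Legal moves for Black: none.
In check with no legal moves → checkmate.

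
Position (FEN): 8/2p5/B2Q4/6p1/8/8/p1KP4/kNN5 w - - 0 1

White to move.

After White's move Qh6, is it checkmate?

After Qh6: black king on a1; in check: no.
Black is not in check, so this cannot be checkmate.

no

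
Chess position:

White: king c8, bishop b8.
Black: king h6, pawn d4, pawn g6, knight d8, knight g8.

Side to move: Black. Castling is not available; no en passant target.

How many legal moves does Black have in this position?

12

Black to move; king on h6.
In check: no.
Legal moves: Ne7+, Nf6, Nf7, Nb7, Ne6, Nc6, Kh7, Kg7, Kh5, Kg5, g5, d3.
Count: 12.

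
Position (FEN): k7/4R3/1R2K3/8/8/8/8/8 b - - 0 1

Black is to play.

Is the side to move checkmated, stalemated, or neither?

stalemate

Black to move; black king on a8.
In check: no.
King squares — a7: attacked by Re7; b7: attacked by Rb6; b8: attacked by Rb6.
Legal moves for Black: none.
Not in check and no legal moves → stalemate.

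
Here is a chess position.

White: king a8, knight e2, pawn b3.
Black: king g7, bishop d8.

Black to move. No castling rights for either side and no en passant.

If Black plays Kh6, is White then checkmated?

After Kh6: white king on a8; in check: no.
White is not in check, so this cannot be checkmate.

no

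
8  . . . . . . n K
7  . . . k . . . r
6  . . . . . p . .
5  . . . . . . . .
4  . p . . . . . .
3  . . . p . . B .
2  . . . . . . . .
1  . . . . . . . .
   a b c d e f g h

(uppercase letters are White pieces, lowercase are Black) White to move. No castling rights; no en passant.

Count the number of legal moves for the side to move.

White to move; king on h8.
In check: yes, from the black rook on h7.
Legal moves: Kxg8, Kxh7.
Count: 2.

2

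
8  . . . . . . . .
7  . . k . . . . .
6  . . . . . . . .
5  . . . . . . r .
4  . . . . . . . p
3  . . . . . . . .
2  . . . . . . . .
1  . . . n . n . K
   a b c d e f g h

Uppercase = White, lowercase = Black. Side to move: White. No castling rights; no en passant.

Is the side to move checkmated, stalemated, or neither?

stalemate

White to move; white king on h1.
In check: no.
King squares — g1: attacked by Rg5; g2: attacked by Rg5; h2: attacked by Nf1.
Legal moves for White: none.
Not in check and no legal moves → stalemate.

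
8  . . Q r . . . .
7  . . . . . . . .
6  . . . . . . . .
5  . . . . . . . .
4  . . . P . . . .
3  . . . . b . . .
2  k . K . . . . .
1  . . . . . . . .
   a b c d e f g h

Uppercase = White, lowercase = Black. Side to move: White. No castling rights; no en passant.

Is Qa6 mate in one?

After Qa6: black king on a2; in check: yes, from the white queen on a6.
King squares — a1: attacked by Qa6; b1: attacked by Kc2; b2: attacked by Kc2; a3: attacked by Qa6; b3: attacked by Kc2.
Black has no legal moves → checkmate.

yes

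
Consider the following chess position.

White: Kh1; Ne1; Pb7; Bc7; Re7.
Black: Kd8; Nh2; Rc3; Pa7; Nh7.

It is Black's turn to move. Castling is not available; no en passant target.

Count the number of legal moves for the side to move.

2

Black to move; king on d8.
In check: yes, from the white bishop on c7.
Legal moves: Kxe7, Rxc7.
Count: 2.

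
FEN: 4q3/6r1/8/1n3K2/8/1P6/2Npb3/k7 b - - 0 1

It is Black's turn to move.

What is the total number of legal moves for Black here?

3

Black to move; king on a1.
In check: yes, from the white knight on c2.
Legal moves: Kb2, Ka2, Kb1.
Count: 3.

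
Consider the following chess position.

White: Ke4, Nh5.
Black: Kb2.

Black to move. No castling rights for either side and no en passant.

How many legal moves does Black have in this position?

8

Black to move; king on b2.
In check: no.
Legal moves: Kc3, Kb3, Ka3, Kc2, Ka2, Kc1, Kb1, Ka1.
Count: 8.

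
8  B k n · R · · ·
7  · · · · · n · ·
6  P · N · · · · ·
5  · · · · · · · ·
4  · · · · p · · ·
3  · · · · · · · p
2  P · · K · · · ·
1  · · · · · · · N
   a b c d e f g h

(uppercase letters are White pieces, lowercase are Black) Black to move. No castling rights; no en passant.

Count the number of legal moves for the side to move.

Black to move; king on b8.
In check: yes, from the white knight on c6.
Legal moves: Kxa8, Kc7.
Count: 2.

2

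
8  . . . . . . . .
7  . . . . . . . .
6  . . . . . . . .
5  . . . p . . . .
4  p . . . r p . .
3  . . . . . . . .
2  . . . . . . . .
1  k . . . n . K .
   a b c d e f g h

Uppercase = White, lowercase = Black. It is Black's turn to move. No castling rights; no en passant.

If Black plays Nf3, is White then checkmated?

no

After Nf3: white king on g1; in check: yes, from the black knight on f3.
White has 4 legal replies: Kg2, Kf2, Kh1, Kf1.
In check but a legal move exists → not checkmate.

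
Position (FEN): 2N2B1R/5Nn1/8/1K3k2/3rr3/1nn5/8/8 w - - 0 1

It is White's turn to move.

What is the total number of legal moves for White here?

White to move; king on b5.
In check: yes, from the black knight on c3.
Legal moves: Kc6, Kb6, Ka6.
Count: 3.

3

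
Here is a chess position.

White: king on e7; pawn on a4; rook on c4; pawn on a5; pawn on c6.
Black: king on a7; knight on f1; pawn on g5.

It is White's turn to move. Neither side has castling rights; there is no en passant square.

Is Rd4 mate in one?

After Rd4: black king on a7; in check: no.
Black is not in check, so this cannot be checkmate.

no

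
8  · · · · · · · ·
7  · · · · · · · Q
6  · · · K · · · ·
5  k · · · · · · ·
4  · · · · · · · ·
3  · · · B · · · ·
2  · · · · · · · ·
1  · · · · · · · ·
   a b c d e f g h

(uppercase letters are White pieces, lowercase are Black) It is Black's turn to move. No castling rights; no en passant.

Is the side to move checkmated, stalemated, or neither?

Black to move; black king on a5.
In check: no.
Legal moves for Black: Kb6, Kb4, Ka4.
Black has 3 legal moves and is not in check → neither.

neither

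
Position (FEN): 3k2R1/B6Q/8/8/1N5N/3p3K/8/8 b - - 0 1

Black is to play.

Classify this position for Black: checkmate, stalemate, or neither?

checkmate

Black to move; black king on d8.
In check: yes, from the white rook on g8.
King squares — c7: attacked by Qh7; d7: attacked by Qh7; e7: attacked by Qh7; c8: attacked by Rg8; e8: attacked by Rg8.
Legal moves for Black: none.
In check with no legal moves → checkmate.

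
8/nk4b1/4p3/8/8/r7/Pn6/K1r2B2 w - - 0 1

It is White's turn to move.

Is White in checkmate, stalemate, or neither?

checkmate

White to move; white king on a1.
In check: yes, from the black rook on c1.
King squares — b1: attacked by Rc1; a2: own pawn; b2: attacked by Bg7.
Legal moves for White: none.
In check with no legal moves → checkmate.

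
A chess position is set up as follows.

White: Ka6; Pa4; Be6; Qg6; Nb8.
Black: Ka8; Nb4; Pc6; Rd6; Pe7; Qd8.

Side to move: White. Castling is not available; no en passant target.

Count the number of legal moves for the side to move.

White to move; king on a6.
In check: yes, from the black knight on b4.
Legal moves: none.
Count: 0.

0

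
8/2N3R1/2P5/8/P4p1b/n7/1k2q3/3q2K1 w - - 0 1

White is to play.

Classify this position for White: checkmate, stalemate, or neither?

White to move; white king on g1.
In check: yes, from the black queen on d1.
King squares — f1: attacked by Qd1; h1: attacked by Qd1; f2: attacked by Qe2; g2: attacked by Qe2; h2: attacked by Qe2.
Legal moves for White: none.
In check with no legal moves → checkmate.

checkmate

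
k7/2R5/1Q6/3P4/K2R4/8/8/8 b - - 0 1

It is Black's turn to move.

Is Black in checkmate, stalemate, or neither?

stalemate

Black to move; black king on a8.
In check: no.
King squares — a7: attacked by Qb6; b7: attacked by Qb6; b8: attacked by Qb6.
Legal moves for Black: none.
Not in check and no legal moves → stalemate.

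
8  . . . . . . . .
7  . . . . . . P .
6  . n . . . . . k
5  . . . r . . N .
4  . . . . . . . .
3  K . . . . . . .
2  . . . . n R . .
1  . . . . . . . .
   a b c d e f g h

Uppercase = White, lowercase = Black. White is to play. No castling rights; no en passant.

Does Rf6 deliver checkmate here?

no

After Rf6: black king on h6; in check: yes, from the white rook on f6.
Black has 3 legal replies: Kxg7, Kh5, Kxg5.
In check but a legal move exists → not checkmate.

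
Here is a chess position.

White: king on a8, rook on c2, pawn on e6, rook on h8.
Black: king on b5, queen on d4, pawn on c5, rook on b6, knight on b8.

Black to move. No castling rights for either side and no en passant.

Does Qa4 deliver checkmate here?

yes

After Qa4: white king on a8; in check: yes, from the black queen on a4.
King squares — a7: attacked by Qa4; b7: attacked by Rb6; b8: attacked by Rb6.
White has no legal moves → checkmate.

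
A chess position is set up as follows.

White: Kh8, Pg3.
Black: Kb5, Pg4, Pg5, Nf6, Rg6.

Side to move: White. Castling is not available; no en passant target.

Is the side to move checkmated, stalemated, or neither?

stalemate

White to move; white king on h8.
In check: no.
King squares — g7: attacked by Rg6; h7: attacked by Nf6; g8: attacked by Nf6.
Legal moves for White: none.
Not in check and no legal moves → stalemate.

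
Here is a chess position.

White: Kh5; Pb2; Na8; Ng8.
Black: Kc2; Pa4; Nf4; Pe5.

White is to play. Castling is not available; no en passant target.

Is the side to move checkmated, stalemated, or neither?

White to move; white king on h5.
In check: yes, from the black knight on f4.
King squares — g4: available; h4: available; g5: available; g6: attacked by Nf4; h6: available.
Legal moves for White: Kh6, Kg5, Kh4, Kg4.
White is in check but has 4 legal moves → neither.

neither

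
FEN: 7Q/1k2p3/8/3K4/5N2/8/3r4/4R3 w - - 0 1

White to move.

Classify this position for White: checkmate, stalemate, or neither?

White to move; white king on d5.
In check: yes, from the black rook on d2.
King squares — c4: available; d4: attacked by Rd2; e4: available; c5: available; e5: available; c6: attacked by Kb7; d6: attacked by Rd2; e6: available.
Legal moves for White: Ke6, Ke5, Kc5, Ke4, Kc4, Qd4, Nd3.
White is in check but has 7 legal moves → neither.

neither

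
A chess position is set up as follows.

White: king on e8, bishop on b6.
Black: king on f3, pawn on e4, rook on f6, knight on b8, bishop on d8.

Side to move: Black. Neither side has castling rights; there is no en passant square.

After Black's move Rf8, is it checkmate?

After Rf8: white king on e8; in check: yes, from the black rook on f8.
White has 1 legal reply: Kxf8.
In check but a legal move exists → not checkmate.

no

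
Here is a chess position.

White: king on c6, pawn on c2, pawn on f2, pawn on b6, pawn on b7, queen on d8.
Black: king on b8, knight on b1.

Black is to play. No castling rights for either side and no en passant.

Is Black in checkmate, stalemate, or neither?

Black to move; black king on b8.
In check: yes, from the white queen on d8.
King squares — a7: attacked by Pb6; b7: attacked by Kc6; c7: attacked by Pb6; a8: attacked by Pb7; c8: attacked by Pb7.
Legal moves for Black: none.
In check with no legal moves → checkmate.

checkmate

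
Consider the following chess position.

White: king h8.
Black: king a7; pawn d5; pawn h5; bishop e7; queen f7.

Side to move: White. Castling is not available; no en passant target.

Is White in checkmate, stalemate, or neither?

White to move; white king on h8.
In check: no.
King squares — g7: attacked by Qf7; h7: attacked by Qf7; g8: attacked by Qf7.
Legal moves for White: none.
Not in check and no legal moves → stalemate.

stalemate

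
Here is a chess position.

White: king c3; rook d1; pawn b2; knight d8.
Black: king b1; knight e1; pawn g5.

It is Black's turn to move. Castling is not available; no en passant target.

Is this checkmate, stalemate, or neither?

Black to move; black king on b1.
In check: yes, from the white rook on d1.
King squares — a1: attacked by Rd1; c1: attacked by Rd1; a2: available; b2: attacked by Kc3; c2: attacked by Kc3.
Legal moves for Black: Ka2.
Black is in check but has 1 legal move → neither.

neither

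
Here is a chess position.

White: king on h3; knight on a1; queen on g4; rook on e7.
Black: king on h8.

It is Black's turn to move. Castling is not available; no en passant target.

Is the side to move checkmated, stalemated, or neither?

Black to move; black king on h8.
In check: no.
King squares — g7: attacked by Qg4; h7: attacked by Re7; g8: attacked by Qg4.
Legal moves for Black: none.
Not in check and no legal moves → stalemate.

stalemate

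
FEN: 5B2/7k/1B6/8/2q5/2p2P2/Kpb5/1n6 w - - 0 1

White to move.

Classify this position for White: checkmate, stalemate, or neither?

White to move; white king on a2.
In check: yes, from the black queen on c4.
King squares — a1: attacked by Pb2; b1: attacked by Bc2; b2: attacked by Pc3; a3: attacked by Nb1; b3: attacked by Bc2.
Legal moves for White: none.
In check with no legal moves → checkmate.

checkmate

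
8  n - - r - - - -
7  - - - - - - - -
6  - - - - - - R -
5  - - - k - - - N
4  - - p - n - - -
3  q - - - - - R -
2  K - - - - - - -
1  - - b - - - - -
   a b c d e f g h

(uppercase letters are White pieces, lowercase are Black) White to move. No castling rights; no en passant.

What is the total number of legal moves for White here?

White to move; king on a2.
In check: yes, from the black queen on a3.
Legal moves: Kb1, Rxa3.
Count: 2.

2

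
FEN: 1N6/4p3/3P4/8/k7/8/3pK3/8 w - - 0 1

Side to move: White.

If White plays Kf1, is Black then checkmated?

no

After Kf1: black king on a4; in check: no.
Black is not in check, so this cannot be checkmate.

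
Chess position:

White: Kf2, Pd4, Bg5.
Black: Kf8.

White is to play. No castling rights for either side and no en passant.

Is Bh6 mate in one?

After Bh6: black king on f8; in check: yes, from the white bishop on h6.
Black has 4 legal replies: Kg8, Ke8, Kf7, Ke7.
In check but a legal move exists → not checkmate.

no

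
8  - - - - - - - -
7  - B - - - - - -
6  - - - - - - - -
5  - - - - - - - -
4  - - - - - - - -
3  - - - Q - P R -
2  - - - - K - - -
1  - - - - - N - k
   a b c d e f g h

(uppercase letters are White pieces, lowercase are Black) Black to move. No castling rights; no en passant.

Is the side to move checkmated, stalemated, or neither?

Black to move; black king on h1.
In check: no.
King squares — g1: attacked by Rg3; g2: attacked by Rg3; h2: attacked by Nf1.
Legal moves for Black: none.
Not in check and no legal moves → stalemate.

stalemate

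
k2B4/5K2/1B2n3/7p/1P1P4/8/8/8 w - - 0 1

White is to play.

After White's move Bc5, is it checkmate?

After Bc5: black king on a8; in check: no.
Black is not in check, so this cannot be checkmate.

no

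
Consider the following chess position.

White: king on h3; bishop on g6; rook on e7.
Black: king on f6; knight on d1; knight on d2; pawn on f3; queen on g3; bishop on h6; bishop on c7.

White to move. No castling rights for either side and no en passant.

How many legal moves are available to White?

White to move; king on h3.
In check: yes, from the black queen on g3.
Legal moves: none.
Count: 0.

0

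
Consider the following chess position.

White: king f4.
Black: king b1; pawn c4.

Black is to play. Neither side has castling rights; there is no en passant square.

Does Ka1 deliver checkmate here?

no

After Ka1: white king on f4; in check: no.
White is not in check, so this cannot be checkmate.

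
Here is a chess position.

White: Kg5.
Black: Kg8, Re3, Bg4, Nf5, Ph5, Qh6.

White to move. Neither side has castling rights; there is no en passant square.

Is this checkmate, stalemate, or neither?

White to move; white king on g5.
In check: yes, from the black queen on h6.
King squares — f4: attacked by Qh6; g4: attacked by Ph5; h4: attacked by Nf5; f5: attacked by Bg4; h5: attacked by Bg4; f6: attacked by Qh6; g6: attacked by Qh6; h6: attacked by Nf5.
Legal moves for White: none.
In check with no legal moves → checkmate.

checkmate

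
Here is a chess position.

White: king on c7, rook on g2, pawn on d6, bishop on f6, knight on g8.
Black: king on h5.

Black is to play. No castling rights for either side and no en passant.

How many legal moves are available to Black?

0

Black to move; king on h5.
In check: no.
Legal moves: none.
Count: 0.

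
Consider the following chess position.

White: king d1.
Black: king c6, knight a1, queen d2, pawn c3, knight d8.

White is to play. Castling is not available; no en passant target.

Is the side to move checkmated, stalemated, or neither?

checkmate

White to move; white king on d1.
In check: yes, from the black queen on d2.
King squares — c1: attacked by Qd2; e1: attacked by Qd2; c2: attacked by Na1; d2: attacked by Pc3; e2: attacked by Qd2.
Legal moves for White: none.
In check with no legal moves → checkmate.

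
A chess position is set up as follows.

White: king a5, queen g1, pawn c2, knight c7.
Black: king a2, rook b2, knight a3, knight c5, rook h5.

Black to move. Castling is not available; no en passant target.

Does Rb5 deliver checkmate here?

no

After Rb5: white king on a5; in check: yes, from the black rook on b5.
White has 1 legal reply: Nxb5.
In check but a legal move exists → not checkmate.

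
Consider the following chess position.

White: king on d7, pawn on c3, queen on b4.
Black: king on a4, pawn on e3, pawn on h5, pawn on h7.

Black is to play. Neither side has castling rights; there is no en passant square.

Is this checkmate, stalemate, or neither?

checkmate

Black to move; black king on a4.
In check: yes, from the white queen on b4.
King squares — a3: attacked by Qb4; b3: attacked by Qb4; b4: attacked by Pc3; a5: attacked by Qb4; b5: attacked by Qb4.
Legal moves for Black: none.
In check with no legal moves → checkmate.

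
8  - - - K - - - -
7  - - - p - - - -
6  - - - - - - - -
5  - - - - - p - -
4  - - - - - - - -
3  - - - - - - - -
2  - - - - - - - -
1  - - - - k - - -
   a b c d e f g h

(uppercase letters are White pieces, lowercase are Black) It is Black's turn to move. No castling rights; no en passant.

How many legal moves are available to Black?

8

Black to move; king on e1.
In check: no.
Legal moves: Kf2, Ke2, Kd2, Kf1, Kd1, d6, f4, d5.
Count: 8.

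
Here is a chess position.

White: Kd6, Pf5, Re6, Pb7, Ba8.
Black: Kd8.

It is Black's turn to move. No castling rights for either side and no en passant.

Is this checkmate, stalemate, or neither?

stalemate

Black to move; black king on d8.
In check: no.
King squares — c7: attacked by Kd6; d7: attacked by Kd6; e7: attacked by Kd6; c8: attacked by Pb7; e8: attacked by Re6.
Legal moves for Black: none.
Not in check and no legal moves → stalemate.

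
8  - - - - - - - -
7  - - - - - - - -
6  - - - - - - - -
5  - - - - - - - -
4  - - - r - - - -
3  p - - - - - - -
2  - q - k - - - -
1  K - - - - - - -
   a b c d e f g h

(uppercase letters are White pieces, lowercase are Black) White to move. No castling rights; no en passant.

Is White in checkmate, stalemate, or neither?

White to move; white king on a1.
In check: yes, from the black queen on b2.
King squares — b1: attacked by Qb2; a2: attacked by Qb2; b2: attacked by Pa3.
Legal moves for White: none.
In check with no legal moves → checkmate.

checkmate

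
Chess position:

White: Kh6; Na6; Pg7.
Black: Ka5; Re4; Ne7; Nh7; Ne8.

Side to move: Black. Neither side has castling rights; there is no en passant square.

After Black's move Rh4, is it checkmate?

After Rh4: white king on h6; in check: yes, from the black rook on h4.
King squares — g5: attacked by Nh7; h5: attacked by Rh4; g6: attacked by Ne7; g7: own pawn; h7: attacked by Rh4.
White has no legal moves → checkmate.

yes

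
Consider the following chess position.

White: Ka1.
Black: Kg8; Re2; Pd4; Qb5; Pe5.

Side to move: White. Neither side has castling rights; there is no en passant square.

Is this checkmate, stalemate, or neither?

White to move; white king on a1.
In check: no.
King squares — b1: attacked by Qb5; a2: attacked by Re2; b2: attacked by Re2.
Legal moves for White: none.
Not in check and no legal moves → stalemate.

stalemate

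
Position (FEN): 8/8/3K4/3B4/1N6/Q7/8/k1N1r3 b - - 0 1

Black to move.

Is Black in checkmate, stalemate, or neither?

Black to move; black king on a1.
In check: yes, from the white queen on a3.
King squares — b1: available; a2: attacked by Nc1; b2: attacked by Qa3.
Legal moves for Black: Kb1.
Black is in check but has 1 legal move → neither.

neither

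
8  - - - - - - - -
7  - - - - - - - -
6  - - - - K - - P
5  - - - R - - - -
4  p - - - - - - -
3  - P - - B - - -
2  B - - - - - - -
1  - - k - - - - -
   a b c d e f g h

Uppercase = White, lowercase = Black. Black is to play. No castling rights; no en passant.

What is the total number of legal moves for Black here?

2

Black to move; king on c1.
In check: yes, from the white bishop on e3.
Legal moves: Kc2, Kb2.
Count: 2.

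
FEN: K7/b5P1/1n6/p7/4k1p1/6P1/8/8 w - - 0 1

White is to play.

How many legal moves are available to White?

2

White to move; king on a8.
In check: yes, from the black knight on b6.
Legal moves: Kb7, Kxa7.
Count: 2.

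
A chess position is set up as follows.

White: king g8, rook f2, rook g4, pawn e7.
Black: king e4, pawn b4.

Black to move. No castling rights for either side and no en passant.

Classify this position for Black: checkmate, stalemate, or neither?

neither

Black to move; black king on e4.
In check: yes, from the white rook on g4.
King squares — d3: available; e3: available; f3: attacked by Rf2; d4: attacked by Rg4; f4: attacked by Rf2; d5: available; e5: available; f5: attacked by Rf2.
Legal moves for Black: Ke5, Kd5, Ke3, Kd3.
Black is in check but has 4 legal moves → neither.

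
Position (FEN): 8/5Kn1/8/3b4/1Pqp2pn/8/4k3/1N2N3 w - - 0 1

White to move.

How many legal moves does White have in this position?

4

White to move; king on f7.
In check: yes, from the black bishop on d5.
Legal moves: Kf8, Kxg7, Ke7, Kf6.
Count: 4.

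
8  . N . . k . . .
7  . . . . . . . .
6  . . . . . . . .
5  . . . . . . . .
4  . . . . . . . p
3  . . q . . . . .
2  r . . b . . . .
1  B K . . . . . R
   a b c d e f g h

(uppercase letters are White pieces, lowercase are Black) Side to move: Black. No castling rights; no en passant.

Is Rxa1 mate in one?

yes

After Rxa1: white king on b1; in check: yes, from the black rook on a1.
King squares — a1: attacked by Qc3; c1: attacked by Ra1; a2: attacked by Ra1; b2: attacked by Qc3; c2: attacked by Qc3.
White has no legal moves → checkmate.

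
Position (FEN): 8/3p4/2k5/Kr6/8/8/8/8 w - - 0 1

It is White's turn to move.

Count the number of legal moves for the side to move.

2

White to move; king on a5.
In check: yes, from the black rook on b5.
Legal moves: Ka6, Ka4.
Count: 2.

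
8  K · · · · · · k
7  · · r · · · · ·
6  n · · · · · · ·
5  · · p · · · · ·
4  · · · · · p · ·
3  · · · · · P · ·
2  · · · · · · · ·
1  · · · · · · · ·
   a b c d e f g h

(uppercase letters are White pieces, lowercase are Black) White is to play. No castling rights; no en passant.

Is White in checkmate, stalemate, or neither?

White to move; white king on a8.
In check: no.
King squares — a7: attacked by Rc7; b7: attacked by Rc7; b8: attacked by Na6.
Legal moves for White: none.
Not in check and no legal moves → stalemate.

stalemate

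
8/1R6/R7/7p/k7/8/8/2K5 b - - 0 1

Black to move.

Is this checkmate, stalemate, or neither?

Black to move; black king on a4.
In check: yes, from the white rook on a6.
King squares — a3: attacked by Ra6; b3: attacked by Rb7; b4: attacked by Rb7; a5: attacked by Ra6; b5: attacked by Rb7.
Legal moves for Black: none.
In check with no legal moves → checkmate.

checkmate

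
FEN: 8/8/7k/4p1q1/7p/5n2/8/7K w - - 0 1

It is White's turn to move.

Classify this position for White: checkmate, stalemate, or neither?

White to move; white king on h1.
In check: no.
King squares — g1: attacked by Nf3; g2: attacked by Qg5; h2: attacked by Nf3.
Legal moves for White: none.
Not in check and no legal moves → stalemate.

stalemate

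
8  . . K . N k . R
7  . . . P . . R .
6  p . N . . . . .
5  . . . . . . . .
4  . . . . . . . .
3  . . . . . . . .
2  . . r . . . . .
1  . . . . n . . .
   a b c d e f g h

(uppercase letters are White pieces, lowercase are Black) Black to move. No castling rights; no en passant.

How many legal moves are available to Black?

Black to move; king on f8.
In check: yes, from the white rook on h8.
Legal moves: none.
Count: 0.

0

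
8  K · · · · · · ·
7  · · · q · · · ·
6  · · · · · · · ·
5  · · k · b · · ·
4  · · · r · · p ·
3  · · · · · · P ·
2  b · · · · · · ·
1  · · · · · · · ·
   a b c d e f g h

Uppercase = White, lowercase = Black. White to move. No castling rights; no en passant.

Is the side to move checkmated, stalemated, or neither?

stalemate

White to move; white king on a8.
In check: no.
King squares — a7: attacked by Qd7; b7: attacked by Qd7; b8: attacked by Be5.
Legal moves for White: none.
Not in check and no legal moves → stalemate.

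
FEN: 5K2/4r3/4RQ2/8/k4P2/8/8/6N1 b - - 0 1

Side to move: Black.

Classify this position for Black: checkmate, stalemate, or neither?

Black to move; black king on a4.
In check: no.
Legal moves for Black: Re8+, Rh7, Rg7, Rf7+, Rd7, Rc7, Rb7, Ra7, Rxe6, Kb5, Ka5, Kb4, Kb3, Ka3.
Black has 14 legal moves and is not in check → neither.

neither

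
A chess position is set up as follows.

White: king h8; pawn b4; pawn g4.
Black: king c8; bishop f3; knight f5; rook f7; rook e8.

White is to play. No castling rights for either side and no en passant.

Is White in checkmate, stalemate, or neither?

checkmate

White to move; white king on h8.
In check: yes, from the black rook on e8.
King squares — g7: attacked by Nf5; h7: attacked by Rf7; g8: attacked by Re8.
Legal moves for White: none.
In check with no legal moves → checkmate.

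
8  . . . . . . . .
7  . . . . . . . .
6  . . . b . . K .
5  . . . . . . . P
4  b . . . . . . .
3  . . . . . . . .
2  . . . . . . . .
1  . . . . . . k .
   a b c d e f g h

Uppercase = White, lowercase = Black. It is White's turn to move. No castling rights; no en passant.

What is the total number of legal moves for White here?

White to move; king on g6.
In check: no.
Legal moves: Kh7, Kg7, Kf7, Kh6, Kf6, Kg5, Kf5, h6.
Count: 8.

8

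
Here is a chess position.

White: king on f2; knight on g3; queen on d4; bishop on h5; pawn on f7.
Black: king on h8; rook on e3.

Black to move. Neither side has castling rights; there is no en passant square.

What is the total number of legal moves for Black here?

2

Black to move; king on h8.
In check: yes, from the white queen on d4.
Legal moves: Kh7, Re5.
Count: 2.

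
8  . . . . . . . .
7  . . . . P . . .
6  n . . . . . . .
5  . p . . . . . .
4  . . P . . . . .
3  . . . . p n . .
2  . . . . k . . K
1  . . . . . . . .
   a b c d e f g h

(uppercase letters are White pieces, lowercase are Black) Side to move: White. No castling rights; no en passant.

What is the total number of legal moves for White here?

4

White to move; king on h2.
In check: yes, from the black knight on f3.
Legal moves: Kh3, Kg3, Kg2, Kh1.
Count: 4.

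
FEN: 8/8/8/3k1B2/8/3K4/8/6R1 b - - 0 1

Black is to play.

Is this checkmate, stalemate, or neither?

neither

Black to move; black king on d5.
In check: no.
Legal moves for Black: Kd6, Kc6, Ke5, Kc5.
Black has 4 legal moves and is not in check → neither.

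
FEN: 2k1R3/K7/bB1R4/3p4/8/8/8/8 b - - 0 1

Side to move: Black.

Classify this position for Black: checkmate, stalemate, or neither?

Black to move; black king on c8.
In check: yes, from the white rook on e8.
King squares — b7: attacked by Ka7; c7: attacked by Bb6; d7: attacked by Rd6; b8: attacked by Ka7; d8: attacked by Bb6.
Legal moves for Black: none.
In check with no legal moves → checkmate.

checkmate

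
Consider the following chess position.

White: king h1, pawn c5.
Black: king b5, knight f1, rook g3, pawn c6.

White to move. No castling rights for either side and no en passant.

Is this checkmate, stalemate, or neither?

stalemate

White to move; white king on h1.
In check: no.
King squares — g1: attacked by Rg3; g2: attacked by Rg3; h2: attacked by Nf1.
Legal moves for White: none.
Not in check and no legal moves → stalemate.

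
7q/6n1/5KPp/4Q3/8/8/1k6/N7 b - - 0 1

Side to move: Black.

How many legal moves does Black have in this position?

Black to move; king on b2.
In check: yes, from the white queen on e5.
Legal moves: Ka3, Ka2, Kc1, Kb1.
Count: 4.

4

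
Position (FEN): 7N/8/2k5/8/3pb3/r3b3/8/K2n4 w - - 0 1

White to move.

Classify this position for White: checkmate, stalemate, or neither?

checkmate

White to move; white king on a1.
In check: yes, from the black rook on a3.
King squares — b1: attacked by Be4; a2: attacked by Ra3; b2: attacked by Nd1.
Legal moves for White: none.
In check with no legal moves → checkmate.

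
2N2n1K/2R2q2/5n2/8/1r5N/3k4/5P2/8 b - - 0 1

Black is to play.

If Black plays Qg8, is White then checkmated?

yes

After Qg8: white king on h8; in check: yes, from the black queen on g8.
King squares — g7: attacked by Qg8; h7: attacked by Nf6; g8: attacked by Nf6.
White has no legal moves → checkmate.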